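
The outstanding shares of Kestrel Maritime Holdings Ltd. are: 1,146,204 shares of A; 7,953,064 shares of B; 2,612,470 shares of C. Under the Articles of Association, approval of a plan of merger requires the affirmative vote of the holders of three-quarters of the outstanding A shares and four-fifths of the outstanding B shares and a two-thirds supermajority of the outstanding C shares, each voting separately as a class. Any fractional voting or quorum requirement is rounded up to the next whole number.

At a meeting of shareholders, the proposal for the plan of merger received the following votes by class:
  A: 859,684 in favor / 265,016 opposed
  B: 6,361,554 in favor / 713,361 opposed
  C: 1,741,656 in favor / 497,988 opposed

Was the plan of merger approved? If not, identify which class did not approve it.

A: 3/4 of 1146204 = 859653; 859,653 required, 859,684 in favor — approved.
B: 4/5 of 7953064 = 6362451.20, rounded up to 6362452; 6,362,452 required, 6,361,554 in favor — not approved.
C: 2/3 of 2612470 = 1741646.67, rounded up to 1741647; 1,741,647 required, 1,741,656 in favor — approved.

Not approved — the B shares did not give the required vote.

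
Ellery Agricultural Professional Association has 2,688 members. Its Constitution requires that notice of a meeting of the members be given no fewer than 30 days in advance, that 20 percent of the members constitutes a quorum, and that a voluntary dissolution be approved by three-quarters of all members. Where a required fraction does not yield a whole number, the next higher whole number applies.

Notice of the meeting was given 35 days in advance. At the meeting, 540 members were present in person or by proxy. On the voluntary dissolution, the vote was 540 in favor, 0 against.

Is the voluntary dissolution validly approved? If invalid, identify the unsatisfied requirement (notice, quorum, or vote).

Notice: 35 days given; 30 required. Satisfied.
Quorum: 20% of 2,688 = 537.60, rounded up to 538; 540 present. Satisfied.
Vote: requires three-fourths of all members (2,688); 3/4 of 2688 = 2016, so 2,016 needed; 540 in favor. Not satisfied.

Invalid — vote requirement not satisfied.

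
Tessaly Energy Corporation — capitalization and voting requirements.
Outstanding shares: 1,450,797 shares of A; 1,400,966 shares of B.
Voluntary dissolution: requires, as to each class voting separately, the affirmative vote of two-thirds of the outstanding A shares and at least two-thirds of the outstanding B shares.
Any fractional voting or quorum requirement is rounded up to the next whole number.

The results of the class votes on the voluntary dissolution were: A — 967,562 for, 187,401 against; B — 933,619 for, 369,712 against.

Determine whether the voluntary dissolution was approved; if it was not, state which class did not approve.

A: 2/3 of 1450797 = 967198; 967,198 required, 967,562 in favor — approved.
B: 2/3 of 1400966 = 933977.33, rounded up to 933978; 933,978 required, 933,619 in favor — not approved.

Not approved — the B shares did not give the required vote.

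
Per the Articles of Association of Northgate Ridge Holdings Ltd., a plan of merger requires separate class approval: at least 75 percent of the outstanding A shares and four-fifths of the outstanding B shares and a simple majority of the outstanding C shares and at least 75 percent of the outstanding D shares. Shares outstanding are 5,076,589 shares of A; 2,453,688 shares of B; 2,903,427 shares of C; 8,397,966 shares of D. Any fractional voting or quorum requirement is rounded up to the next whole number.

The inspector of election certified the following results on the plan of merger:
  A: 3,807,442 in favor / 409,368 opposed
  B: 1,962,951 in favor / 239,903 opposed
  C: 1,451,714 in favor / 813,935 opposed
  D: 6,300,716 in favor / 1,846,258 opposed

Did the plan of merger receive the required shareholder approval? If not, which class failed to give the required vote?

A: 3/4 of 5076589 = 3807441.75, rounded up to 3807442; 3,807,442 required, 3,807,442 in favor — approved.
B: 4/5 of 2453688 = 1962950.40, rounded up to 1962951; 1,962,951 required, 1,962,951 in favor — approved.
C: a majority of 2903427 is 1451714; 1,451,714 required, 1,451,714 in favor — approved.
D: 3/4 of 8397966 = 6298474.50, rounded up to 6298475; 6,298,475 required, 6,300,716 in favor — approved.

Approved — every class gave the required vote.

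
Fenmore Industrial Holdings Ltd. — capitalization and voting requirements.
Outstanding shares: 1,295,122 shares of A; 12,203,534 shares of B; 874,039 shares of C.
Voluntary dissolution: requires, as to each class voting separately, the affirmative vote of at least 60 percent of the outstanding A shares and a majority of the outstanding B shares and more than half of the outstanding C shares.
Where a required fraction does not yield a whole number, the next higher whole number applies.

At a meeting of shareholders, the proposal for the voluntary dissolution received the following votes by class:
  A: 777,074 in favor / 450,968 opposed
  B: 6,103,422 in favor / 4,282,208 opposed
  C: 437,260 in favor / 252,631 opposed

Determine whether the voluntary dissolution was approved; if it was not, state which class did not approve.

Approved — every class gave the required vote.

A: 3/5 of 1295122 = 777073.20, rounded up to 777074; 777,074 required, 777,074 in favor — approved.
B: a majority of 12203534 is 6101768; 6,101,768 required, 6,103,422 in favor — approved.
C: a majority of 874039 is 437020; 437,020 required, 437,260 in favor — approved.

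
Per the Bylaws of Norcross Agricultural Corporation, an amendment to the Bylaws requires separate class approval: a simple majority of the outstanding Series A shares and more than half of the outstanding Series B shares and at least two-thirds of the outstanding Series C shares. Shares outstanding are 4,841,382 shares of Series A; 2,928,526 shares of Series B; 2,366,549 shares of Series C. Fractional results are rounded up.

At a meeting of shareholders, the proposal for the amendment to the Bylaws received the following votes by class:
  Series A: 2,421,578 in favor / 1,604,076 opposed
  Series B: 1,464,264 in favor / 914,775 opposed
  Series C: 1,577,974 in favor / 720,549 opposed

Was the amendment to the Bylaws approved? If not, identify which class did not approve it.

Approved — every class gave the required vote.

Series A: a majority of 4841382 is 2420692; 2,420,692 required, 2,421,578 in favor — approved.
Series B: a majority of 2928526 is 1464264; 1,464,264 required, 1,464,264 in favor — approved.
Series C: 2/3 of 2366549 = 1577699.33, rounded up to 1577700; 1,577,700 required, 1,577,974 in favor — approved.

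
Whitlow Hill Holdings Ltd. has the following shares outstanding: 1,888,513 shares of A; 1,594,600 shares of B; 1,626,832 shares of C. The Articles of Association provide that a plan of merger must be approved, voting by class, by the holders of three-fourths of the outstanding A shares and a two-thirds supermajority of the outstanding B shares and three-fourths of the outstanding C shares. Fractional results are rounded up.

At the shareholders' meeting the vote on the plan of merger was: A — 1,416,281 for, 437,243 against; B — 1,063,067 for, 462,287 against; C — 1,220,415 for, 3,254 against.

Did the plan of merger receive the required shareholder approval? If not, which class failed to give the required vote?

Not approved — the A shares did not give the required vote.

A: 3/4 of 1888513 = 1416384.75, rounded up to 1416385; 1,416,385 required, 1,416,281 in favor — not approved.
B: 2/3 of 1594600 = 1063066.67, rounded up to 1063067; 1,063,067 required, 1,063,067 in favor — approved.
C: 3/4 of 1626832 = 1220124; 1,220,124 required, 1,220,415 in favor — approved.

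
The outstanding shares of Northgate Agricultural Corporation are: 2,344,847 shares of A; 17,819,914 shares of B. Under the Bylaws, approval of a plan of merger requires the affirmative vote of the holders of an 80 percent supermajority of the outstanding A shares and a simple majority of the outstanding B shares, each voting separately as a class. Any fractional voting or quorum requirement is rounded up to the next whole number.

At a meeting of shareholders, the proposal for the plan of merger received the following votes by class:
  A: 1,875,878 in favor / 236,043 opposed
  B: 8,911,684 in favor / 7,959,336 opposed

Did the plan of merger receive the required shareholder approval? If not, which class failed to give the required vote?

A: 4/5 of 2344847 = 1875877.60, rounded up to 1875878; 1,875,878 required, 1,875,878 in favor — approved.
B: a majority of 17819914 is 8909958; 8,909,958 required, 8,911,684 in favor — approved.

Approved — every class gave the required vote.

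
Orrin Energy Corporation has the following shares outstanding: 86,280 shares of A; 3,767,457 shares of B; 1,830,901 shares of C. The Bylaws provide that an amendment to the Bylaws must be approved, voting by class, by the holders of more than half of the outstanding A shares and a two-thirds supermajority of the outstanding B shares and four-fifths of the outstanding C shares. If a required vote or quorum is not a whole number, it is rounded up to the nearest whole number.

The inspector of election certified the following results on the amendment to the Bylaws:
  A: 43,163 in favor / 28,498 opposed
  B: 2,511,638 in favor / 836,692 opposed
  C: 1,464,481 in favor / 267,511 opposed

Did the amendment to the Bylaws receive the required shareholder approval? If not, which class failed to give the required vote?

Not approved — the C shares did not give the required vote.

A: a majority of 86280 is 43141; 43,141 required, 43,163 in favor — approved.
B: 2/3 of 3767457 = 2511638; 2,511,638 required, 2,511,638 in favor — approved.
C: 4/5 of 1830901 = 1464720.80, rounded up to 1464721; 1,464,721 required, 1,464,481 in favor — not approved.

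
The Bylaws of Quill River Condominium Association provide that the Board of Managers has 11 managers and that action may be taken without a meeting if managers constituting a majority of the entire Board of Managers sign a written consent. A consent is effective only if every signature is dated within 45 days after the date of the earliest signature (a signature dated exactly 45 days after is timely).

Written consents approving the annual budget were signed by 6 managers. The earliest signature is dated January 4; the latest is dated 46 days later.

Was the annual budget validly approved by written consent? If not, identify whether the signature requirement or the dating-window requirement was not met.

Signatures required: a majority of 11 — a majority of 11 is 6, so 6 needed; 6 signed. Sufficient.
Dating window: the latest signature is 46 days after the earliest; the limit is 45 days. Outside the window.

Not effective — dating-window requirement not satisfied.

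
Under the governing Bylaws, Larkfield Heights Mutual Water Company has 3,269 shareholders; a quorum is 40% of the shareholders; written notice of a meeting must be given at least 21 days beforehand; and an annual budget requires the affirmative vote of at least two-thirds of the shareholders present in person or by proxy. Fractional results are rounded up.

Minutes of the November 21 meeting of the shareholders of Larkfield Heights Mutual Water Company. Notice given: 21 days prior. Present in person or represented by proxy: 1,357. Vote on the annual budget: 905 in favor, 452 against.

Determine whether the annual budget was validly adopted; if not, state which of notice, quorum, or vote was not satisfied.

Valid — all requirements satisfied.

Notice: 21 days given; 21 required. Satisfied.
Quorum: 40% of 3,269 = 1,307.60, rounded up to 1,308; 1,357 present. Satisfied.
Vote: requires two-thirds of those present (1,357); 2/3 of 1357 = 904.67, rounded up to 905, so 905 needed; 905 in favor. Satisfied.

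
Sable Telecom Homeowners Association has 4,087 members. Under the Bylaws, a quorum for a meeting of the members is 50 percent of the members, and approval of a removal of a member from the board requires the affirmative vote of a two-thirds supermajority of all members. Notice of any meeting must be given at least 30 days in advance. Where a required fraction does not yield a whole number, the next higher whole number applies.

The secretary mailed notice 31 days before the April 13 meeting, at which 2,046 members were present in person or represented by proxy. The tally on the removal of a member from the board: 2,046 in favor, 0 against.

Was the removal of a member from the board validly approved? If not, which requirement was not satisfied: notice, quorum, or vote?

Invalid — vote requirement not satisfied.

Notice: 31 days given; 30 required. Satisfied.
Quorum: 50% of 4,087 = 2,043.50, rounded up to 2,044; 2,046 present. Satisfied.
Vote: requires two-thirds of all members (4,087); 2/3 of 4087 = 2724.67, rounded up to 2725, so 2,725 needed; 2,046 in favor. Not satisfied.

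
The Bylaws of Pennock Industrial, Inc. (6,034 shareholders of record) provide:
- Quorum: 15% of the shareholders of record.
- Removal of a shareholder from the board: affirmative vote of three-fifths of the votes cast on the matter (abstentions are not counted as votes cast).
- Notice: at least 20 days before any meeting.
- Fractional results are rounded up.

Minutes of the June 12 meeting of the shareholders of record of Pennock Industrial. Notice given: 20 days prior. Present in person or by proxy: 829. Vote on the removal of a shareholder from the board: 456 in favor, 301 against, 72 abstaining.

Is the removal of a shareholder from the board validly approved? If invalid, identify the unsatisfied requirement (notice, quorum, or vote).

Invalid — quorum requirement not satisfied.

Notice: 20 days given; 20 required. Satisfied.
Quorum: 15% of 6,034 = 905.10, rounded up to 906; 829 present. Not satisfied.
Vote: requires three-fifths of the votes cast (829 − 72 abstaining = 757); 3/5 of 757 = 454.20, rounded up to 455, so 455 needed; 456 in favor. Satisfied.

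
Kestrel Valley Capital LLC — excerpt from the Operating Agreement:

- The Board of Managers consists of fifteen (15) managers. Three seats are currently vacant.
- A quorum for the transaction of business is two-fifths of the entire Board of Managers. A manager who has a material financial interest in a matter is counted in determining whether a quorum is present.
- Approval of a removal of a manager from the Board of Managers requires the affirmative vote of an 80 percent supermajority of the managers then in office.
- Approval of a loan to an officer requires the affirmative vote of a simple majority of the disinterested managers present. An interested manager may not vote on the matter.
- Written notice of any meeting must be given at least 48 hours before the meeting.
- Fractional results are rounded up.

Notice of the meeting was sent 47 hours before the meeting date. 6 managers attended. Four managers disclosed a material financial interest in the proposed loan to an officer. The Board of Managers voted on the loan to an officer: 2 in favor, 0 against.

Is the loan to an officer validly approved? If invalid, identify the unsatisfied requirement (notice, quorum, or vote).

Notice: 47 hours given; 48 required (47 < 48). Not satisfied.
Quorum: 6 present (interested managers count toward quorum); quorum is 6. Satisfied.
Vote: the loan to an officer requires a majority of the disinterested managers present (6 − 4 = 2). A majority of 2 is 2, so 2 affirmative votes are needed; 2 voted in favor. Satisfied.

Invalid — notice requirement not satisfied.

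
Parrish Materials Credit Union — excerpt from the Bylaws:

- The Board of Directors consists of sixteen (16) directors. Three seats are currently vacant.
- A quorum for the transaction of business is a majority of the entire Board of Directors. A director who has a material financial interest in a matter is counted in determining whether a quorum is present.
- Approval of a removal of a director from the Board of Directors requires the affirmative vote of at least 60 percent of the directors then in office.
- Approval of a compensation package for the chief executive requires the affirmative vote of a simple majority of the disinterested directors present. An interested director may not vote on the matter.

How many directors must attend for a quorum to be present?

A majority of 16 is 9.

9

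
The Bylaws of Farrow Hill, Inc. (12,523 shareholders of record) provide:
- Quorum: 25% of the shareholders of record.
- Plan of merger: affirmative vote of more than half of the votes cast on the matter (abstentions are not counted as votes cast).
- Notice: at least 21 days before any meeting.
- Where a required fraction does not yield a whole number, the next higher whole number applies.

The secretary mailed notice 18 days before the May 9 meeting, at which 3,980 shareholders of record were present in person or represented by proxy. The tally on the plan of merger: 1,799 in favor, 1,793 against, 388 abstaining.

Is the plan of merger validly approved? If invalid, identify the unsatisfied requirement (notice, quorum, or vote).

Invalid — notice requirement not satisfied.

Notice: 18 days given; 21 required. Not satisfied.
Quorum: 25% of 12,523 = 3,130.75, rounded up to 3,131; 3,980 present. Satisfied.
Vote: requires a majority of the votes cast (3,980 − 388 abstaining = 3,592); a majority of 3592 is 1797, so 1,797 needed; 1,799 in favor. Satisfied.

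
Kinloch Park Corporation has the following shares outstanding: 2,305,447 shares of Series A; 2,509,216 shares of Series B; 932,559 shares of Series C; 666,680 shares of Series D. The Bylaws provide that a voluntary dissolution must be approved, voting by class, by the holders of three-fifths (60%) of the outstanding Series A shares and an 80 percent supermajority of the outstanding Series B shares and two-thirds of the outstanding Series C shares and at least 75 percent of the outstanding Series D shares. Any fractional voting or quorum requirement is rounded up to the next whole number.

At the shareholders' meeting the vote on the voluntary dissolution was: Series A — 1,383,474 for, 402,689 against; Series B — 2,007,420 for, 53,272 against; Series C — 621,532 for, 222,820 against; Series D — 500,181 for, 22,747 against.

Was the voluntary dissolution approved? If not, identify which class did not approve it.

Series A: 3/5 of 2305447 = 1383268.20, rounded up to 1383269; 1,383,269 required, 1,383,474 in favor — approved.
Series B: 4/5 of 2509216 = 2007372.80, rounded up to 2007373; 2,007,373 required, 2,007,420 in favor — approved.
Series C: 2/3 of 932559 = 621706; 621,706 required, 621,532 in favor — not approved.
Series D: 3/4 of 666680 = 500010; 500,010 required, 500,181 in favor — approved.

Not approved — the Series C shares did not give the required vote.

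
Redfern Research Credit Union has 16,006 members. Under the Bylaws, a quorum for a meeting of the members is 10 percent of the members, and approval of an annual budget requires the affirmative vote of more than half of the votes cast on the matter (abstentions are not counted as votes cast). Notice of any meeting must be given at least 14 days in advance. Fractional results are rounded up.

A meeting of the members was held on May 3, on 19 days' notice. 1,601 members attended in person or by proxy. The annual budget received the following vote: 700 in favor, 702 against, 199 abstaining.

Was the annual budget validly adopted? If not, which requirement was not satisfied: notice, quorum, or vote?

Invalid — vote requirement not satisfied.

Notice: 19 days given; 14 required. Satisfied.
Quorum: 10% of 16,006 = 1,600.60, rounded up to 1,601; 1,601 present. Satisfied.
Vote: requires a majority of the votes cast (1,601 − 199 abstaining = 1,402); a majority of 1402 is 702, so 702 needed; 700 in favor. Not satisfied.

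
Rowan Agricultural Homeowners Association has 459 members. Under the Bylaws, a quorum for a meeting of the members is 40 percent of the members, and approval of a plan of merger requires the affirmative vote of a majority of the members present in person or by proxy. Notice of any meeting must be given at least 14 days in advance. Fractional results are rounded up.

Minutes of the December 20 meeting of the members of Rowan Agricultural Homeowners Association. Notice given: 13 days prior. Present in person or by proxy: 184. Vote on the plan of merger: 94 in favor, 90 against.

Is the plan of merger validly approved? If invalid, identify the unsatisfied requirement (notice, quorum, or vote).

Notice: 13 days given; 14 required. Not satisfied.
Quorum: 40% of 459 = 183.60, rounded up to 184; 184 present. Satisfied.
Vote: requires a majority of those present (184); a majority of 184 is 93, so 93 needed; 94 in favor. Satisfied.

Invalid — notice requirement not satisfied.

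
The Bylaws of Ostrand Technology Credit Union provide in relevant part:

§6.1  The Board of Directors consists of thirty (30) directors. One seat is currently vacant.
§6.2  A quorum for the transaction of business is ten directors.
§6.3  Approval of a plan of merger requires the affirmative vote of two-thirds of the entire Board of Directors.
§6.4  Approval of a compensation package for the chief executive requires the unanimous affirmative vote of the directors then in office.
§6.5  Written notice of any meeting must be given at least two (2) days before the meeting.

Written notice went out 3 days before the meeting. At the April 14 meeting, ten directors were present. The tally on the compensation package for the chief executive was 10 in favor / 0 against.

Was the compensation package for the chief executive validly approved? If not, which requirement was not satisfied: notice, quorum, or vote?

Notice: 3 days given; 2 required (3 ≥ 2). Satisfied.
Quorum: 10 present; quorum is 10. Satisfied.
Vote: the compensation package for the chief executive requires the unanimous vote of the directors then in office (29). Unanimous means all 29, so 29 affirmative votes are needed; 10 voted in favor. Not satisfied.

Invalid — vote requirement not satisfied.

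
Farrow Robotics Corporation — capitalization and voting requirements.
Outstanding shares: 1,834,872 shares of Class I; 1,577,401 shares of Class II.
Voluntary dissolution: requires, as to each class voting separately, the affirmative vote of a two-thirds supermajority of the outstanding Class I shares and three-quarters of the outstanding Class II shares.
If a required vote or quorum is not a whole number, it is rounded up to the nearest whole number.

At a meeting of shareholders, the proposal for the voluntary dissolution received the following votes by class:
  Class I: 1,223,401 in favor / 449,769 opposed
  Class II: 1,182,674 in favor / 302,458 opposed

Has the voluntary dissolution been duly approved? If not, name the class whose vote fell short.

Class I: 2/3 of 1834872 = 1223248; 1,223,248 required, 1,223,401 in favor — approved.
Class II: 3/4 of 1577401 = 1183050.75, rounded up to 1183051; 1,183,051 required, 1,182,674 in favor — not approved.

Not approved — the Class II shares did not give the required vote.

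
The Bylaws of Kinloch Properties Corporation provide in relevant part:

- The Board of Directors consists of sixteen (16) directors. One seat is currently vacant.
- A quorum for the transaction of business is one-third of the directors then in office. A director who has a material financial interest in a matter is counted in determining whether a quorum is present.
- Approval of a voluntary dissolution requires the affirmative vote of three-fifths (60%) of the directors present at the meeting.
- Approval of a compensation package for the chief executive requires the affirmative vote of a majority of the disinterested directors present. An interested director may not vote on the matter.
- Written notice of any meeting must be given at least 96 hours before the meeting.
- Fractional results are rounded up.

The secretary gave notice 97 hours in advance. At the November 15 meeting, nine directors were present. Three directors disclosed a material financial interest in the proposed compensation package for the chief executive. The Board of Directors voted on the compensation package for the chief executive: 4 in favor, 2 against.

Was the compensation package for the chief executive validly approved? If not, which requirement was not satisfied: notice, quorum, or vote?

Valid — all requirements satisfied.

Notice: 97 hours given; 96 required (97 ≥ 96). Satisfied.
Quorum: 9 present (interested directors count toward quorum); quorum is 5. Satisfied.
Vote: the compensation package for the chief executive requires a majority of the disinterested directors present (9 − 3 = 6). A majority of 6 is 4, so 4 affirmative votes are needed; 4 voted in favor. Satisfied.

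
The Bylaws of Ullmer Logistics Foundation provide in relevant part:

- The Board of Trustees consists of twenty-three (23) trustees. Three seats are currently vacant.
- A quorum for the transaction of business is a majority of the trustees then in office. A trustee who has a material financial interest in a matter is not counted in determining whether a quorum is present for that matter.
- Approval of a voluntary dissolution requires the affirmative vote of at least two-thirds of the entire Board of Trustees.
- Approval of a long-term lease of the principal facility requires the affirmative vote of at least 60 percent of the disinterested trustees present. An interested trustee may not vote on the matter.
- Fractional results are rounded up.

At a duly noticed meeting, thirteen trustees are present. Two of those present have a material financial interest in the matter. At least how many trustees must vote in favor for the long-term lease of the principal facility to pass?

The long-term lease of the principal facility requires three-fifths of the disinterested trustees present (13 − 2 = 11).
3/5 of 11 = 6.60, rounded up to 7.

7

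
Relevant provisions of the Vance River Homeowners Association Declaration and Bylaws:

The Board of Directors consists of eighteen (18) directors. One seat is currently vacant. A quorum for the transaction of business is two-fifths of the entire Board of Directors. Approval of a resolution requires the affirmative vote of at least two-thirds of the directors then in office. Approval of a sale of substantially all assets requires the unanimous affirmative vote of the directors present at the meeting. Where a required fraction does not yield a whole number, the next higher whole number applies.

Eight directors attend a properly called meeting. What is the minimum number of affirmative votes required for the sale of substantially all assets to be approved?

The sale of substantially all assets requires the unanimous vote of the directors present (8).
Unanimous means all 8.

8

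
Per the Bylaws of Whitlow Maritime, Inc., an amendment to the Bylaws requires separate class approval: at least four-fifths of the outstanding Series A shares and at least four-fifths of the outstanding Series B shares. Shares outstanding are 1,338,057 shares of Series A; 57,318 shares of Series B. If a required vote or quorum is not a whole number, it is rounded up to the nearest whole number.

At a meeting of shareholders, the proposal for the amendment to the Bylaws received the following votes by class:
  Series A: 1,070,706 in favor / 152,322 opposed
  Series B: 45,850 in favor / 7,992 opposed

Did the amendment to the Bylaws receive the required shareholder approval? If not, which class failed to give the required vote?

Series A: 4/5 of 1338057 = 1070445.60, rounded up to 1070446; 1,070,446 required, 1,070,706 in favor — approved.
Series B: 4/5 of 57318 = 45854.40, rounded up to 45855; 45,855 required, 45,850 in favor — not approved.

Not approved — the Series B shares did not give the required vote.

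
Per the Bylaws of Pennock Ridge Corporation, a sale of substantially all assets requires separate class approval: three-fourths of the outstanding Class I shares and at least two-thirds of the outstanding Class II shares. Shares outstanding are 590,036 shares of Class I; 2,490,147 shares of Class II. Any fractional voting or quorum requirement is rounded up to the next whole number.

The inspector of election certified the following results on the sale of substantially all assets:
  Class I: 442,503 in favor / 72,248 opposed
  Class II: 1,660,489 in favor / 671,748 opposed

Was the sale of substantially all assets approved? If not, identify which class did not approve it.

Not approved — the Class I shares did not give the required vote.

Class I: 3/4 of 590036 = 442527; 442,527 required, 442,503 in favor — not approved.
Class II: 2/3 of 2490147 = 1660098; 1,660,098 required, 1,660,489 in favor — approved.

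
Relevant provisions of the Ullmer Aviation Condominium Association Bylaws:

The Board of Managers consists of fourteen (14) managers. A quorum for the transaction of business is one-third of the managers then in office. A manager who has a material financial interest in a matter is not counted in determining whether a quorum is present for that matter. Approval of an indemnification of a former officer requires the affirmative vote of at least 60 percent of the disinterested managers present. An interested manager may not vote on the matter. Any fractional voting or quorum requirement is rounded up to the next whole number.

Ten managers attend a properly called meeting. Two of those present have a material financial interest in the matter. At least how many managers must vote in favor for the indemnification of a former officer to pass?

5

The indemnification of a former officer requires three-fifths of the disinterested managers present (10 − 2 = 8).
3/5 of 8 = 4.80, rounded up to 5.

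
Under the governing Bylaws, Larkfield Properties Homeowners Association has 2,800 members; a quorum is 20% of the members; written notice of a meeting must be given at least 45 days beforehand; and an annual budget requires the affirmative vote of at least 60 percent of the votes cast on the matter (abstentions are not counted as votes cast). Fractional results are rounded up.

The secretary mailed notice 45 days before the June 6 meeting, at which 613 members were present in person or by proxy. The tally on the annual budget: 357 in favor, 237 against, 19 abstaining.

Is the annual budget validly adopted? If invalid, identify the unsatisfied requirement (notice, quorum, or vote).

Valid — all requirements satisfied.

Notice: 45 days given; 45 required. Satisfied.
Quorum: 20% of 2,800 = 560; 613 present. Satisfied.
Vote: requires three-fifths of the votes cast (613 − 19 abstaining = 594); 3/5 of 594 = 356.40, rounded up to 357, so 357 needed; 357 in favor. Satisfied.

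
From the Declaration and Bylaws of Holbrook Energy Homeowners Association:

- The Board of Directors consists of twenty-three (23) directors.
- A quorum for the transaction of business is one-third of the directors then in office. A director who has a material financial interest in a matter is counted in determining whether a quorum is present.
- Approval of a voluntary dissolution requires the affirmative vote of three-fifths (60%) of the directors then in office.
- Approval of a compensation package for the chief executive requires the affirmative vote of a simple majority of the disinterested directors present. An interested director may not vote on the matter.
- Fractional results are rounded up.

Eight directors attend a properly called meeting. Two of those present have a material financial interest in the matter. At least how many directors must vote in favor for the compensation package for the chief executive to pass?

The compensation package for the chief executive requires a majority of the disinterested directors present (8 − 2 = 6).
A majority of 6 is 4.

4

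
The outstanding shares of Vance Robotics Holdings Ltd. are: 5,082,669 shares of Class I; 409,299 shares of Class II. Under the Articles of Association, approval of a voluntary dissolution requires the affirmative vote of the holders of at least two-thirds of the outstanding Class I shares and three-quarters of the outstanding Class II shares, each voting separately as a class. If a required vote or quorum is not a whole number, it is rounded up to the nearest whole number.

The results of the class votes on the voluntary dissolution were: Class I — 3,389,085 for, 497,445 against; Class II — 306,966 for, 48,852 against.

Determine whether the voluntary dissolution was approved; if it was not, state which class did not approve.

Class I: 2/3 of 5082669 = 3388446; 3,388,446 required, 3,389,085 in favor — approved.
Class II: 3/4 of 409299 = 306974.25, rounded up to 306975; 306,975 required, 306,966 in favor — not approved.

Not approved — the Class II shares did not give the required vote.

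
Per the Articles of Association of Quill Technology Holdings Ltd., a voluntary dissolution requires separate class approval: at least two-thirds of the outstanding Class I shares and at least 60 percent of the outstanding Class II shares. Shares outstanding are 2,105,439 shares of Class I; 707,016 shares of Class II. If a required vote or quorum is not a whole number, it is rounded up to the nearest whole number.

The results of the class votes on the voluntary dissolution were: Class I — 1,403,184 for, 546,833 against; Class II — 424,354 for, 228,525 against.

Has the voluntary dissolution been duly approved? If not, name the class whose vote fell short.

Class I: 2/3 of 2105439 = 1403626; 1,403,626 required, 1,403,184 in favor — not approved.
Class II: 3/5 of 707016 = 424209.60, rounded up to 424210; 424,210 required, 424,354 in favor — approved.

Not approved — the Class I shares did not give the required vote.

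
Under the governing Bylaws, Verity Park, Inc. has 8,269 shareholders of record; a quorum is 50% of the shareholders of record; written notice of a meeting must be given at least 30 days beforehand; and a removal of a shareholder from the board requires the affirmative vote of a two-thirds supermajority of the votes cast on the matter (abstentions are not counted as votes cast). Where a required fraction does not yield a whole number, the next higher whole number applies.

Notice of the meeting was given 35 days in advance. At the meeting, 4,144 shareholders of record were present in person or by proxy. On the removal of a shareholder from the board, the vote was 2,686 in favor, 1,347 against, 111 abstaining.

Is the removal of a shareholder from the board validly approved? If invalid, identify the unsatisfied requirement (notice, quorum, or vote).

Invalid — vote requirement not satisfied.

Notice: 35 days given; 30 required. Satisfied.
Quorum: 50% of 8,269 = 4,134.50, rounded up to 4,135; 4,144 present. Satisfied.
Vote: requires two-thirds of the votes cast (4,144 − 111 abstaining = 4,033); 2/3 of 4033 = 2688.67, rounded up to 2689, so 2,689 needed; 2,686 in favor. Not satisfied.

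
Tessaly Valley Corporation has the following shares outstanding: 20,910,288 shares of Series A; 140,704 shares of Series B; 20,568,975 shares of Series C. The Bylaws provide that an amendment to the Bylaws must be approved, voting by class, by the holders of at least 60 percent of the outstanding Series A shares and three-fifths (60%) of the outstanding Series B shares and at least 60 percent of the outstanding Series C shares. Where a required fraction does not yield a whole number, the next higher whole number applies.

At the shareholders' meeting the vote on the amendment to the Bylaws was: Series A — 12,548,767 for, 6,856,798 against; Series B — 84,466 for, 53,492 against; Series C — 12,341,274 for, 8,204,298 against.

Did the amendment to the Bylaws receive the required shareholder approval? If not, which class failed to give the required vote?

Series A: 3/5 of 20910288 = 12546172.80, rounded up to 12546173; 12,546,173 required, 12,548,767 in favor — approved.
Series B: 3/5 of 140704 = 84422.40, rounded up to 84423; 84,423 required, 84,466 in favor — approved.
Series C: 3/5 of 20568975 = 12341385; 12,341,385 required, 12,341,274 in favor — not approved.

Not approved — the Series C shares did not give the required vote.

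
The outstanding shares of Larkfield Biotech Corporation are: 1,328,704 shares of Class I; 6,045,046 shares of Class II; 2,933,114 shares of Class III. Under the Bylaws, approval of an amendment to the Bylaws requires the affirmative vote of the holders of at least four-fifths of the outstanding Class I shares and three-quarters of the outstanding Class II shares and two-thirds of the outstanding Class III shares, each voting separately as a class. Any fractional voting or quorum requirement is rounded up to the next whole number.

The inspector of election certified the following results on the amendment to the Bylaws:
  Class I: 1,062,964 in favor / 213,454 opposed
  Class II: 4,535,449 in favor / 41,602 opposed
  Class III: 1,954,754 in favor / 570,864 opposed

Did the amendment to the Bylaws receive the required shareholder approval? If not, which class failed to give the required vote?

Class I: 4/5 of 1328704 = 1062963.20, rounded up to 1062964; 1,062,964 required, 1,062,964 in favor — approved.
Class II: 3/4 of 6045046 = 4533784.50, rounded up to 4533785; 4,533,785 required, 4,535,449 in favor — approved.
Class III: 2/3 of 2933114 = 1955409.33, rounded up to 1955410; 1,955,410 required, 1,954,754 in favor — not approved.

Not approved — the Class III shares did not give the required vote.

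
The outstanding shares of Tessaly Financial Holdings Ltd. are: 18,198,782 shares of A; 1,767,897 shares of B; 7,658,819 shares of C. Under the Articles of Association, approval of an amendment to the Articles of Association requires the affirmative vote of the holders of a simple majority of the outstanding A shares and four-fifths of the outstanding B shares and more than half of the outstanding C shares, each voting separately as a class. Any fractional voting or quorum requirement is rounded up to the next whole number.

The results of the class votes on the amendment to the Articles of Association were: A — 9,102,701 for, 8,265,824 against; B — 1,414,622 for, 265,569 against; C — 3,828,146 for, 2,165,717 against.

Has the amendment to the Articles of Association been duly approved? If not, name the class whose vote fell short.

Not approved — the C shares did not give the required vote.

A: a majority of 18198782 is 9099392; 9,099,392 required, 9,102,701 in favor — approved.
B: 4/5 of 1767897 = 1414317.60, rounded up to 1414318; 1,414,318 required, 1,414,622 in favor — approved.
C: a majority of 7658819 is 3829410; 3,829,410 required, 3,828,146 in favor — not approved.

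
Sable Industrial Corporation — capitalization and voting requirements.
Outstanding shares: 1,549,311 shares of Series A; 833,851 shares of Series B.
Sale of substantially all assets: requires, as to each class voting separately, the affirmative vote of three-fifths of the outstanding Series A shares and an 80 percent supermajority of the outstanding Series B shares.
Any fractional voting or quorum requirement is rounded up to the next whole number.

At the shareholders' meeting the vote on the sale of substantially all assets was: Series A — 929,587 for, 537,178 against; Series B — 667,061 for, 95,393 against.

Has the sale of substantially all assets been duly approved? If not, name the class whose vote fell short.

Not approved — the Series B shares did not give the required vote.

Series A: 3/5 of 1549311 = 929586.60, rounded up to 929587; 929,587 required, 929,587 in favor — approved.
Series B: 4/5 of 833851 = 667080.80, rounded up to 667081; 667,081 required, 667,061 in favor — not approved.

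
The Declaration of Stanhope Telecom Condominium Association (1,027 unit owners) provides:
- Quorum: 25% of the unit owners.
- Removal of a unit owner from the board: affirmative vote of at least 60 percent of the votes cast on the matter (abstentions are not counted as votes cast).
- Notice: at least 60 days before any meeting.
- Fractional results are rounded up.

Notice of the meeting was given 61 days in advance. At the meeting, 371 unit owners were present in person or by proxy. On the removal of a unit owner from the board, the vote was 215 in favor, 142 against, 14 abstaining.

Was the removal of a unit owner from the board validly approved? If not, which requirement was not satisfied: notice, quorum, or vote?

Notice: 61 days given; 60 required. Satisfied.
Quorum: 25% of 1,027 = 256.75, rounded up to 257; 371 present. Satisfied.
Vote: requires three-fifths of the votes cast (371 − 14 abstaining = 357); 3/5 of 357 = 214.20, rounded up to 215, so 215 needed; 215 in favor. Satisfied.

Valid — all requirements satisfied.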